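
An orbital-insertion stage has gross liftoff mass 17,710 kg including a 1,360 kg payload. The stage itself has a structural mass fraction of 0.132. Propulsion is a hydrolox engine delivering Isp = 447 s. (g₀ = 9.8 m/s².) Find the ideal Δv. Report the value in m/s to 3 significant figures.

Δv ≈ 7080 m/s

Stage wet mass = m₀ − payload = 17,710 − 1,360 = 16,350 kg.
Stage dry mass = ε × stage wet mass = 0.132 × 16,350 = 2,158.2 kg.
Burnout mass m_f = stage dry + payload = 2,158.2 + 1,360 = 3,518.2 kg.
v_e = Isp · g₀ = 447 × 9.8 = 4380.6 m/s.
By the Tsiolkovsky rocket equation, Δv = v_e · ln(17,710/3,518.2) = 4380.6 × ln(5.034) = 4380.6 × 1.6162 ≈ 7080 m/s.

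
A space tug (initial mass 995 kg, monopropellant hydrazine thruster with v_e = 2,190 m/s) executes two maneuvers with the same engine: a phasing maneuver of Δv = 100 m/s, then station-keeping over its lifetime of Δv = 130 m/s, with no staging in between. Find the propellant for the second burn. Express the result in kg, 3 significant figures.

propellant for the second burn ≈ 54.8 kg

After the first burn: m = 995 × exp(−100/2190.0) = 995 × 0.95536 = 950.583 kg.
After the second burn: m = 950.583 × exp(−130/2190.0) = 950.583 × 0.94237 = 895.801 kg.
Second-burn propellant = 950.583 − 895.801 = 54.782 kg.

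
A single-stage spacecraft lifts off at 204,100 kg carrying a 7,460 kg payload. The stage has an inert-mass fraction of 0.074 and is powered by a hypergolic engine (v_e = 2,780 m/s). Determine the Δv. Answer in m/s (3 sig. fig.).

Δv ≈ 6190 m/s

Stage wet mass = m₀ − payload = 204,100 − 7,460 = 196,640 kg.
Stage dry mass = ε × stage wet mass = 0.074 × 196,640 = 14,551.4 kg.
Burnout mass m_f = stage dry + payload = 14,551.4 + 7,460 = 22,011.4 kg.
Δv = v_e · ln(204,100/22,011.4) = 2780.0 × ln(9.272) = 2780.0 × 2.2270 ≈ 6191 m/s.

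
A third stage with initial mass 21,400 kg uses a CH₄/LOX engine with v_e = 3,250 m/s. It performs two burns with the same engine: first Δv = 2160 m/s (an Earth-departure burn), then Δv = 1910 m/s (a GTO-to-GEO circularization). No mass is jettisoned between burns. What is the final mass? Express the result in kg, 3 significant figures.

final mass ≈ 6120 kg

After the first burn: m = 21400 × exp(−2160/3250.0) = 21400 × 0.51447 = 11,009.7 kg.
After the second burn: m = 11,009.7 × exp(−1910/3250.0) = 11,009.7 × 0.55561 = 6,117.1 kg.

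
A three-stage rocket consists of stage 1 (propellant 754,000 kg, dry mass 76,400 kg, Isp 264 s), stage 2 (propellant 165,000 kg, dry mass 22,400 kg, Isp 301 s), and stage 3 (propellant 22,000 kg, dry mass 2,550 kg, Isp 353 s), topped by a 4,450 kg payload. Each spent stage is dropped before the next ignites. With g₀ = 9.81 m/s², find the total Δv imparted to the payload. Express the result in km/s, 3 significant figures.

Δv ≈ 12.5 km/s

Ignition mass of stage 1 = 754,000+76,400 + 165,000+22,400 + 22,000+2,550 + 4,450 = 1,046,800 kg.
Stage 1: m₀ = 1,046,800 kg, m_f = 1,046,800 − 754,000 = 292,800 kg; Δv = 264×9.81×ln(3.575) = 2589.8×1.2740 ≈ 3299 m/s.
Stage 2: m₀ = 216,400 kg, m_f = 216,400 − 165,000 = 51,400 kg; Δv = 301×9.81×ln(4.21) = 2952.8×1.4375 ≈ 4245 m/s.
Stage 3: m₀ = 29,000 kg, m_f = 29,000 − 22,000 = 7,000 kg; Δv = 353×9.81×ln(4.143) = 3462.9×1.4214 ≈ 4922 m/s.
Total Δv = 3299 + 4245 + 4922 = 12466 m/s.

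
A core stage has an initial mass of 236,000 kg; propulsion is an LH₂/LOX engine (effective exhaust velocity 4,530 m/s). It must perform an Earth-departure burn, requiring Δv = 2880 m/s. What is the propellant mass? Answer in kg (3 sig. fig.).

Using Δv = v_e ln(m₀/m_f): m₀/m_f = exp(Δv / v_e) = exp(2880 / 4530.0) = exp(0.6358) = 1.8885.
m_f = 236,000 / 1.8885 = 124,967 kg, so propellant = m₀ − m_f = 236,000 − 124,967 = 111,033 kg.

propellant mass ≈ 111000 kg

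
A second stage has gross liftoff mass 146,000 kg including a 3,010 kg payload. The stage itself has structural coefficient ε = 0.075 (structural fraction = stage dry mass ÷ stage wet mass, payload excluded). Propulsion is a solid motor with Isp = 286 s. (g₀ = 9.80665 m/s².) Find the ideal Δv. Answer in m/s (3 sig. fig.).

Δv ≈ 6630 m/s

Stage wet mass = m₀ − payload = 146,000 − 3,010 = 142,990 kg.
Stage dry mass = ε × stage wet mass = 0.075 × 142,990 = 10,724.3 kg.
Burnout mass m_f = stage dry + payload = 10,724.3 + 3,010 = 13,734.3 kg.
v_e = Isp · g₀ = 286 × 9.80665 = 2804.7 m/s.
Rocket equation: Δv = v_e · ln(146,000/13,734.3) = 2804.7 × ln(10.63) = 2804.7 × 2.3637 ≈ 6630 m/s.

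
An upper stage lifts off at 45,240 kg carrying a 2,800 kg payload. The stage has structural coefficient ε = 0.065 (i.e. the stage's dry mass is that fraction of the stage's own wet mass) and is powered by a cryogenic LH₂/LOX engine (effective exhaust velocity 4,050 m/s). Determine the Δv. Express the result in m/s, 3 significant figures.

Δv ≈ 8490 m/s

Stage wet mass = m₀ − payload = 45,240 − 2,800 = 42,440 kg.
Stage dry mass = ε × stage wet mass = 0.065 × 42,440 = 2,758.6 kg.
Burnout mass m_f = stage dry + payload = 2,758.6 + 2,800 = 5,558.6 kg.
By the Tsiolkovsky rocket equation, Δv = v_e · ln(45,240/5,558.6) = 4050.0 × ln(8.139) = 4050.0 × 2.0966 ≈ 8491 m/s.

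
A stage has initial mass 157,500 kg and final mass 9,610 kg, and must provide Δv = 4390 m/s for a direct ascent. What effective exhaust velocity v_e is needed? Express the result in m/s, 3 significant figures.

ln(m₀/m_f) = ln(157500/9610) = ln(16.39) = 2.7966.
v_e = Δv / ln(m₀/m_f) = 4390 / 2.7966 = 1569.8 m/s.

v_e ≈ 1570 m/s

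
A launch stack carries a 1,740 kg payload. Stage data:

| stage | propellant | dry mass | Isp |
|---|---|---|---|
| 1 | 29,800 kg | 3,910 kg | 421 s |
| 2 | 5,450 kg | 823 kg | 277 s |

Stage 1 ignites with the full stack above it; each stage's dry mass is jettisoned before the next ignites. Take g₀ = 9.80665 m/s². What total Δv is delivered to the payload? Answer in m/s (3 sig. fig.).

Ignition mass of stage 1 = 29,800+3,910 + 5,450+823 + 1,740 = 41,723 kg.
Stage 1: m₀ = 41,723 kg, m_f = 41,723 − 29,800 = 11,923 kg; Δv = 421×9.80665×ln(3.499) = 4128.6×1.2526 ≈ 5171 m/s.
Stage 2: m₀ = 8,013 kg, m_f = 8,013 − 5,450 = 2,563 kg; Δv = 277×9.80665×ln(3.126) = 2716.4×1.1399 ≈ 3096 m/s.
Total Δv = 5171 + 3096 = 8267 m/s.

Δv ≈ 8270 m/s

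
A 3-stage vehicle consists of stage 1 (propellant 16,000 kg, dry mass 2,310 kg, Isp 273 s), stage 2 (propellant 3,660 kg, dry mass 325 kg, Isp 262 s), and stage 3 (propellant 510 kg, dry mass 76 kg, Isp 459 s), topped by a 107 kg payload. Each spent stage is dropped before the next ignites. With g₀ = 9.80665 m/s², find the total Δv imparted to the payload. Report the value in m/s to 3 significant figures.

Δv ≈ 13100 m/s

Ignition mass of stage 1 = 16,000+2,310 + 3,660+325 + 510+76 + 107 = 22,988 kg.
Stage 1: m₀ = 22,988 kg, m_f = 22,988 − 16,000 = 6,988 kg; Δv = 273×9.80665×ln(3.29) = 2677.2×1.1908 ≈ 3188 m/s.
Stage 2: m₀ = 4,678 kg, m_f = 4,678 − 3,660 = 1,018 kg; Δv = 262×9.80665×ln(4.595) = 2569.3×1.5250 ≈ 3918 m/s.
Stage 3: m₀ = 693 kg, m_f = 693 − 510 = 183 kg; Δv = 459×9.80665×ln(3.787) = 4501.3×1.3315 ≈ 5994 m/s.
Total Δv = 3188 + 3918 + 5994 = 13100 m/s.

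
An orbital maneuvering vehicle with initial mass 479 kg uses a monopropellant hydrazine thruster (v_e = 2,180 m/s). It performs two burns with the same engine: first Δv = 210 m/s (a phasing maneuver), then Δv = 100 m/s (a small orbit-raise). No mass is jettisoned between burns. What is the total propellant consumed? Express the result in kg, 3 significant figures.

After the first burn: m = 479 × exp(−210/2180.0) = 479 × 0.90816 = 435.009 kg.
After the second burn: m = 435.009 × exp(−100/2180.0) = 435.009 × 0.95516 = 415.503 kg.
Total propellant = m₀ − m_final = 479 − 415.503 = 63.497 kg.

total propellant consumed ≈ 63.5 kg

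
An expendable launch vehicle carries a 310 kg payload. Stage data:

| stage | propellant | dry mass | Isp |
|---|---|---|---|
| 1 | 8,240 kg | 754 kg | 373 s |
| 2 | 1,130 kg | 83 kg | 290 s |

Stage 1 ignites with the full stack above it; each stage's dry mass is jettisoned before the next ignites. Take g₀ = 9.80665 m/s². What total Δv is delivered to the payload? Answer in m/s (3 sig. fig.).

Ignition mass of stage 1 = 8,240+754 + 1,130+83 + 310 = 10,517 kg.
Stage 1: m₀ = 10,517 kg, m_f = 10,517 − 8,240 = 2,277 kg; Δv = 373×9.80665×ln(4.619) = 3657.9×1.5301 ≈ 5597 m/s.
Stage 2: m₀ = 1,523 kg, m_f = 1,523 − 1,130 = 393 kg; Δv = 290×9.80665×ln(3.875) = 2843.9×1.3546 ≈ 3852 m/s.
Total Δv = 5597 + 3852 = 9449 m/s.

Δv ≈ 9450 m/s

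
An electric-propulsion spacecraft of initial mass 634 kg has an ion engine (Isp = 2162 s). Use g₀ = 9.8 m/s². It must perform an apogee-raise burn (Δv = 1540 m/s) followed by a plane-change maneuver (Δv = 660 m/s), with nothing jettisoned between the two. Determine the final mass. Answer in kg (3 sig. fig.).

final mass ≈ 571 kg

v_e = Isp · g₀ = 2162 × 9.8 = 21187.6 m/s.
After the first burn: m = 634 × exp(−1540/21187.6) = 634 × 0.92989 = 589.55 kg.
After the second burn: m = 589.55 × exp(−660/21187.6) = 589.55 × 0.96933 = 571.469 kg.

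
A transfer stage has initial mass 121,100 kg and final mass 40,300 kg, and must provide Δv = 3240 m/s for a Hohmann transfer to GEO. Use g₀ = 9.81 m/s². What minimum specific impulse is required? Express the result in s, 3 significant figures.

ln(m₀/m_f) = ln(121100/40300) = ln(3.005) = 1.1003.
Rocket equation: v_e = Δv / ln(m₀/m_f) = 3240 / 1.1003 = 2944.7 m/s.
Isp = v_e / g₀ = 2944.7 / 9.81 = 300.2 s.

Isp ≈ 300 s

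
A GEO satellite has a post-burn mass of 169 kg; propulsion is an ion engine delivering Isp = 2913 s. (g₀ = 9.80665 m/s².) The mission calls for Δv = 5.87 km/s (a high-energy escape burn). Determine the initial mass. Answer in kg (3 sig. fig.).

initial mass ≈ 208 kg

v_e = Isp · g₀ = 2913 × 9.80665 = 28566.8 m/s.
By the Tsiolkovsky rocket equation, m₀/m_f = exp(Δv / v_e) = exp(5870 / 28566.8) = exp(0.2055) = 1.2281.
m₀ = m_f × 1.2281 = 169 × 1.2281 = 207.549 kg.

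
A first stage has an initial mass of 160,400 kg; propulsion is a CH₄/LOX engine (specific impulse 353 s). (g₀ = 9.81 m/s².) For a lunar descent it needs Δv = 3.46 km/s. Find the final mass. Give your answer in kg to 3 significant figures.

v_e = Isp · g₀ = 353 × 9.81 = 3462.9 m/s.
From the ideal rocket equation, m₀/m_f = exp(Δv / v_e) = exp(3460 / 3462.9) = exp(0.9992) = 2.7160.
m_f = m₀ / 2.7160 = 160,400 / 2.7160 = 59,057.4 kg.

final mass ≈ 59100 kg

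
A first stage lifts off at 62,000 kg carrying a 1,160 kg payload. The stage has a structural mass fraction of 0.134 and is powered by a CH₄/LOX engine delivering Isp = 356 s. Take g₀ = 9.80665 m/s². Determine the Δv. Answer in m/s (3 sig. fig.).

Δv ≈ 6620 m/s

Stage wet mass = m₀ − payload = 62,000 − 1,160 = 60,840 kg.
Stage dry mass = ε × stage wet mass = 0.134 × 60,840 = 8,152.56 kg.
Burnout mass m_f = stage dry + payload = 8,152.56 + 1,160 = 9,312.56 kg.
v_e = Isp · g₀ = 356 × 9.80665 = 3491.2 m/s.
Δv = v_e · ln(62,000/9,312.56) = 3491.2 × ln(6.658) = 3491.2 × 1.8958 ≈ 6618 m/s.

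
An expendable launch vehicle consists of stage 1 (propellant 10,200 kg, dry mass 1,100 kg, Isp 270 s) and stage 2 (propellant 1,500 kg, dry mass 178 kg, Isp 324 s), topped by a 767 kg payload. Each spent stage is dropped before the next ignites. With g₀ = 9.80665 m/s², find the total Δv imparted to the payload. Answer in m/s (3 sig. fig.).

Δv ≈ 6610 m/s

Ignition mass of stage 1 = 10,200+1,100 + 1,500+178 + 767 = 13,745 kg.
Stage 1: m₀ = 13,745 kg, m_f = 13,745 − 10,200 = 3,545 kg; Δv = 270×9.80665×ln(3.877) = 2647.8×1.3551 ≈ 3588 m/s.
Stage 2: m₀ = 2,445 kg, m_f = 2,445 − 1,500 = 945 kg; Δv = 324×9.80665×ln(2.587) = 3177.4×0.9506 ≈ 3020 m/s.
Total Δv = 3588 + 3020 = 6608 m/s.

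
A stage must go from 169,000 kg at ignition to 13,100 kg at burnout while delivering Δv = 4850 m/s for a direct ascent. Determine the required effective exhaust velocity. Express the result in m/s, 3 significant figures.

ln(m₀/m_f) = ln(169000/13100) = ln(12.9) = 2.5573.
v_e = Δv / ln(m₀/m_f) = 4850 / 2.5573 = 1896.5 m/s.

v_e ≈ 1900 m/s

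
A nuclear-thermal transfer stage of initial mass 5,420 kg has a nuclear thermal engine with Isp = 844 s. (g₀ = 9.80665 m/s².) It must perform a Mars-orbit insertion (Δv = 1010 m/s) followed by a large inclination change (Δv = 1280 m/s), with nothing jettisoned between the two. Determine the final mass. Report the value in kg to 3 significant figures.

v_e = Isp · g₀ = 844 × 9.80665 = 8276.8 m/s.
After the first burn: m = 5420 × exp(−1010/8276.8) = 5420 × 0.88512 = 4,797.35 kg.
After the second burn: m = 4,797.35 × exp(−1280/8276.8) = 4,797.35 × 0.85672 = 4,109.99 kg.

final mass ≈ 4110 kg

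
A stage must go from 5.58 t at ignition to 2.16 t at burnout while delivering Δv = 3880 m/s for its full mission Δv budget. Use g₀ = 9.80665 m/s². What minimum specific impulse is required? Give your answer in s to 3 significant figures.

Isp ≈ 417 s

ln(m₀/m_f) = ln(5580/2160) = ln(2.583) = 0.9491.
v_e = Δv / ln(m₀/m_f) = 3880 / 0.9491 = 4088.2 m/s.
Isp = v_e / g₀ = 4088.2 / 9.80665 = 416.9 s.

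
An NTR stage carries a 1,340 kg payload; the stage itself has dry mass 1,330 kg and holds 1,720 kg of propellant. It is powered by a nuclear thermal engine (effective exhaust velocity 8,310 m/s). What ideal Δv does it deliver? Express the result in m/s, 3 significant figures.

m₀ = payload + dry + propellant = 1,340 + 1,330 + 1,720 = 4,390 kg.
m_f = payload + dry = 1,340 + 1,330 = 2,670 kg.
Δv = v_e · ln(m₀/m_f) = 8310.0 × ln(1.644) = 8310.0 × 0.4973 ≈ 4132.2 m/s.

Δv ≈ 4130 m/s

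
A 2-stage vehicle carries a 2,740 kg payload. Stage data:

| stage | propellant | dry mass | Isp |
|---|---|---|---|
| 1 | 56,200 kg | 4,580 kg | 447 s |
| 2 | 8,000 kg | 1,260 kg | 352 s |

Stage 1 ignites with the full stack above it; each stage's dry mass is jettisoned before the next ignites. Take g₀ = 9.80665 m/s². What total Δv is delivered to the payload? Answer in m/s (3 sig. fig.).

Δv ≈ 10300 m/s

Ignition mass of stage 1 = 56,200+4,580 + 8,000+1,260 + 2,740 = 72,780 kg.
Stage 1: m₀ = 72,780 kg, m_f = 72,780 − 56,200 = 16,580 kg; Δv = 447×9.80665×ln(4.39) = 4383.6×1.4792 ≈ 6484 m/s.
Stage 2: m₀ = 12,000 kg, m_f = 12,000 − 8,000 = 4,000 kg; Δv = 352×9.80665×ln(3) = 3451.9×1.0986 ≈ 3792 m/s.
Total Δv = 6484 + 3792 = 10276 m/s.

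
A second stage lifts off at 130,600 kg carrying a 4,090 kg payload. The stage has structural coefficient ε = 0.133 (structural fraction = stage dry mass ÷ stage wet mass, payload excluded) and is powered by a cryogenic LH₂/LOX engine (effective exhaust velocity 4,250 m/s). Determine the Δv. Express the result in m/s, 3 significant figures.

Stage wet mass = m₀ − payload = 130,600 − 4,090 = 126,510 kg.
Stage dry mass = ε × stage wet mass = 0.133 × 126,510 = 16,825.8 kg.
Burnout mass m_f = stage dry + payload = 16,825.8 + 4,090 = 20,915.8 kg.
Rocket equation: Δv = v_e · ln(130,600/20,915.8) = 4250.0 × ln(6.244) = 4250.0 × 1.8316 ≈ 7784 m/s.

Δv ≈ 7780 m/s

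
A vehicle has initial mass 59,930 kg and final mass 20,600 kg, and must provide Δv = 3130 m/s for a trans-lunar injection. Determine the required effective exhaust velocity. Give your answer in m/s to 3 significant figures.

ln(m₀/m_f) = ln(59930/20600) = ln(2.909) = 1.0679.
v_e = Δv / ln(m₀/m_f) = 3130 / 1.0679 = 2931.0 m/s.

v_e ≈ 2930 m/s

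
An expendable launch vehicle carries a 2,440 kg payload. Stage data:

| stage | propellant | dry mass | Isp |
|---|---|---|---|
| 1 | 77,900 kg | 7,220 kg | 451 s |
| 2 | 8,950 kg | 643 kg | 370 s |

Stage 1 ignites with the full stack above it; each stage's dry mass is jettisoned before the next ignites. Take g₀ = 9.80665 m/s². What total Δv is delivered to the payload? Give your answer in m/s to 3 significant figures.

Ignition mass of stage 1 = 77,900+7,220 + 8,950+643 + 2,440 = 97,153 kg.
Stage 1: m₀ = 97,153 kg, m_f = 97,153 − 77,900 = 19,253 kg; Δv = 451×9.80665×ln(5.046) = 4422.8×1.6186 ≈ 7159 m/s.
Stage 2: m₀ = 12,033 kg, m_f = 12,033 − 8,950 = 3,083 kg; Δv = 370×9.80665×ln(3.903) = 3628.5×1.3617 ≈ 4941 m/s.
Total Δv = 7159 + 4941 = 12100 m/s.

Δv ≈ 12100 m/s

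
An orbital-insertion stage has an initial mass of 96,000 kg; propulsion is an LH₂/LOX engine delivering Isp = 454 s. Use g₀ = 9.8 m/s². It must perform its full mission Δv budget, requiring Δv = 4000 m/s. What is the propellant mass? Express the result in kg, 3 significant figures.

propellant mass ≈ 56900 kg

v_e = Isp · g₀ = 454 × 9.8 = 4449.2 m/s.
Using Δv = v_e ln(m₀/m_f): m₀/m_f = exp(Δv / v_e) = exp(4000 / 4449.2) = exp(0.8990) = 2.4572.
m_f = 96,000 / 2.4572 = 39,068.9 kg, so propellant = m₀ − m_f = 96,000 − 39,068.9 = 56,931.1 kg.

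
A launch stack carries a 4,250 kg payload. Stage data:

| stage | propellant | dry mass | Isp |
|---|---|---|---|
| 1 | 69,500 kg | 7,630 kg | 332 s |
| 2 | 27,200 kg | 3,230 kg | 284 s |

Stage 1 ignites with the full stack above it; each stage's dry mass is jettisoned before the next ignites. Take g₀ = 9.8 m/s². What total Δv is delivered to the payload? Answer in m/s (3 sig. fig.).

Δv ≈ 7430 m/s

Ignition mass of stage 1 = 69,500+7,630 + 27,200+3,230 + 4,250 = 111,810 kg.
Stage 1: m₀ = 111,810 kg, m_f = 111,810 − 69,500 = 42,310 kg; Δv = 332×9.8×ln(2.643) = 3253.6×0.9718 ≈ 3162 m/s.
Stage 2: m₀ = 34,680 kg, m_f = 34,680 − 27,200 = 7,480 kg; Δv = 284×9.8×ln(4.636) = 2783.2×1.5339 ≈ 4269 m/s.
Total Δv = 3162 + 4269 = 7431 m/s.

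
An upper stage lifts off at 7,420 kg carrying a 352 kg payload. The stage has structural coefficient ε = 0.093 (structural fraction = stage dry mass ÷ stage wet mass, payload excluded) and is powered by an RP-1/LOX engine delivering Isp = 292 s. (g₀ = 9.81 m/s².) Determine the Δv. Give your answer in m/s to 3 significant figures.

Stage wet mass = m₀ − payload = 7,420 − 352 = 7,068 kg.
Stage dry mass = ε × stage wet mass = 0.093 × 7,068 = 657.324 kg.
Burnout mass m_f = stage dry + payload = 657.324 + 352 = 1,009.324 kg.
v_e = Isp · g₀ = 292 × 9.81 = 2864.5 m/s.
Δv = v_e · ln(7,420/1,009.324) = 2864.5 × ln(7.351) = 2864.5 × 1.9949 ≈ 5714 m/s.

Δv ≈ 5710 m/s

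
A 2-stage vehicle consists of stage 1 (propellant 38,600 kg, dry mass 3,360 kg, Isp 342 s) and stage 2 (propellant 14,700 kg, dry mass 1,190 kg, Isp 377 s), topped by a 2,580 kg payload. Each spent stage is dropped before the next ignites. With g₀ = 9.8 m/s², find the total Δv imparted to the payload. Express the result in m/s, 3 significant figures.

Δv ≈ 9280 m/s

Ignition mass of stage 1 = 38,600+3,360 + 14,700+1,190 + 2,580 = 60,430 kg.
Stage 1: m₀ = 60,430 kg, m_f = 60,430 − 38,600 = 21,830 kg; Δv = 342×9.8×ln(2.768) = 3351.6×1.0182 ≈ 3413 m/s.
Stage 2: m₀ = 18,470 kg, m_f = 18,470 − 14,700 = 3,770 kg; Δv = 377×9.8×ln(4.899) = 3694.6×1.5891 ≈ 5871 m/s.
Total Δv = 3413 + 5871 = 9284 m/s.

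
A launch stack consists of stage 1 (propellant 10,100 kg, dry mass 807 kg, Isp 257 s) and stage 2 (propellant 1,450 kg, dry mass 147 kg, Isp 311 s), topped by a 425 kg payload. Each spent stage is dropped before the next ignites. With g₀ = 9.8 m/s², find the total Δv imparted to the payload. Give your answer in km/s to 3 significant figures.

Ignition mass of stage 1 = 10,100+807 + 1,450+147 + 425 = 12,929 kg.
Stage 1: m₀ = 12,929 kg, m_f = 12,929 − 10,100 = 2,829 kg; Δv = 257×9.8×ln(4.57) = 2518.6×1.5195 ≈ 3827 m/s.
Stage 2: m₀ = 2,022 kg, m_f = 2,022 − 1,450 = 572 kg; Δv = 311×9.8×ln(3.535) = 3047.8×1.2627 ≈ 3848 m/s.
Total Δv = 3827 + 3848 = 7675 m/s.

Δv ≈ 7.68 km/s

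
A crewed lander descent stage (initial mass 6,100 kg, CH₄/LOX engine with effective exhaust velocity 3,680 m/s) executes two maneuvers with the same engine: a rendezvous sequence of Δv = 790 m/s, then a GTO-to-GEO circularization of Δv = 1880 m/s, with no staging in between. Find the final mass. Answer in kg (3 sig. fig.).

final mass ≈ 2950 kg

After the first burn: m = 6100 × exp(−790/3680.0) = 6100 × 0.80680 = 4,921.48 kg.
After the second burn: m = 4,921.48 × exp(−1880/3680.0) = 4,921.48 × 0.59997 = 2,952.74 kg.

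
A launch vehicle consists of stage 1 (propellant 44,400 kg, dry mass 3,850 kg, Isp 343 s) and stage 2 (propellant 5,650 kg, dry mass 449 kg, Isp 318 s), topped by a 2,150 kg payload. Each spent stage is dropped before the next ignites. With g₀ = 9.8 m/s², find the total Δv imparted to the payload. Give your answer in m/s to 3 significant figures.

Δv ≈ 8780 m/s

Ignition mass of stage 1 = 44,400+3,850 + 5,650+449 + 2,150 = 56,499 kg.
Stage 1: m₀ = 56,499 kg, m_f = 56,499 − 44,400 = 12,099 kg; Δv = 343×9.8×ln(4.67) = 3361.4×1.5411 ≈ 5180 m/s.
Stage 2: m₀ = 8,249 kg, m_f = 8,249 − 5,650 = 2,599 kg; Δv = 318×9.8×ln(3.174) = 3116.4×1.1550 ≈ 3599 m/s.
Total Δv = 5180 + 3599 = 8779 m/s.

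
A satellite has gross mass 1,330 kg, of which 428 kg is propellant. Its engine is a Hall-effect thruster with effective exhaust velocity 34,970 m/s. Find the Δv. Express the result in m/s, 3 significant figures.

Δv ≈ 13600 m/s

m_f = m₀ − m_prop = 1,330 − 428 = 902 kg.
Using Δv = v_e ln(m₀/m_f): Δv = v_e · ln(m₀/m_f) = 34970.0 × ln(1.475) = 34970.0 × 0.3883 ≈ 13579.5 m/s.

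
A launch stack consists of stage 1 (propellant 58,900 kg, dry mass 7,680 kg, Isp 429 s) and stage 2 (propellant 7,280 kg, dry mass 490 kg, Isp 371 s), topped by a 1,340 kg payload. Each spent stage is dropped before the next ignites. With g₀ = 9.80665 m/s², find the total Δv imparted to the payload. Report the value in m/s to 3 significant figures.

Ignition mass of stage 1 = 58,900+7,680 + 7,280+490 + 1,340 = 75,690 kg.
Stage 1: m₀ = 75,690 kg, m_f = 75,690 − 58,900 = 16,790 kg; Δv = 429×9.80665×ln(4.508) = 4207.1×1.5059 ≈ 6335 m/s.
Stage 2: m₀ = 9,110 kg, m_f = 9,110 − 7,280 = 1,830 kg; Δv = 371×9.80665×ln(4.978) = 3638.3×1.6051 ≈ 5840 m/s.
Total Δv = 6335 + 5840 = 12175 m/s.

Δv ≈ 12200 m/s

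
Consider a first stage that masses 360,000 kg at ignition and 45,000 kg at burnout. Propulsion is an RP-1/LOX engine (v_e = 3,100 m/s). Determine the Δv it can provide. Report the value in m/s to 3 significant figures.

Rocket equation: Δv = v_e · ln(m₀/m_f) = 3100.0 × ln(8) = 3100.0 × 2.0794 ≈ 6446.3 m/s.

Δv ≈ 6450 m/s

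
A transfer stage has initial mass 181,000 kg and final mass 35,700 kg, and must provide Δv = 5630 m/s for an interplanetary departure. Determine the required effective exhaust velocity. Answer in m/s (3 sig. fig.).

ln(m₀/m_f) = ln(181000/35700) = ln(5.07) = 1.6233.
Rocket equation: v_e = Δv / ln(m₀/m_f) = 5630 / 1.6233 = 3468.1 m/s.

v_e ≈ 3470 m/s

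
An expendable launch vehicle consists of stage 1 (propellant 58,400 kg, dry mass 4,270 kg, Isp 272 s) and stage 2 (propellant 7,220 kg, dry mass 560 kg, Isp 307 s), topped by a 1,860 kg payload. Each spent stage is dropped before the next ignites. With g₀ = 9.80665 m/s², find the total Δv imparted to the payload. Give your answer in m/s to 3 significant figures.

Δv ≈ 8560 m/s

Ignition mass of stage 1 = 58,400+4,270 + 7,220+560 + 1,860 = 72,310 kg.
Stage 1: m₀ = 72,310 kg, m_f = 72,310 − 58,400 = 13,910 kg; Δv = 272×9.80665×ln(5.198) = 2667.4×1.6484 ≈ 4397 m/s.
Stage 2: m₀ = 9,640 kg, m_f = 9,640 − 7,220 = 2,420 kg; Δv = 307×9.80665×ln(3.983) = 3010.6×1.3822 ≈ 4161 m/s.
Total Δv = 4397 + 4161 = 8558 m/s.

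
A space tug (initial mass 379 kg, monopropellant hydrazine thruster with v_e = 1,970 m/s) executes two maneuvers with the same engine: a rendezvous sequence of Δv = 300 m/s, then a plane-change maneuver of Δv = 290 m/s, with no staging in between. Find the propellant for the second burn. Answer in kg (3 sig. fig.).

propellant for the second burn ≈ 44.6 kg

After the first burn: m = 379 × exp(−300/1970.0) = 379 × 0.85874 = 325.462 kg.
After the second burn: m = 325.462 × exp(−290/1970.0) = 325.462 × 0.86311 = 280.91 kg.
Second-burn propellant = 325.462 − 280.91 = 44.552 kg.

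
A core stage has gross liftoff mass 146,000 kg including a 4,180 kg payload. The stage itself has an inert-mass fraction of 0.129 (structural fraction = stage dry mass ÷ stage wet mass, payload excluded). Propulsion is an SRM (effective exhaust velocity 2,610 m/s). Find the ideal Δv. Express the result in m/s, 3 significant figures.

Δv ≈ 4880 m/s

Stage wet mass = m₀ − payload = 146,000 − 4,180 = 141,820 kg.
Stage dry mass = ε × stage wet mass = 0.129 × 141,820 = 18,294.8 kg.
Burnout mass m_f = stage dry + payload = 18,294.8 + 4,180 = 22,474.8 kg.
Δv = v_e · ln(146,000/22,474.8) = 2610.0 × ln(6.496) = 2610.0 × 1.8712 ≈ 4884 m/s.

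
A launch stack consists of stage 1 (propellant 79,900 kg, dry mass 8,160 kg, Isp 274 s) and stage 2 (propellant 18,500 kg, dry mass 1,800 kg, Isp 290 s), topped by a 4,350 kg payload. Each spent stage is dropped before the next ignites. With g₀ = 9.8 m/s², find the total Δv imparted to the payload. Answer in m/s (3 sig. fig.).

Ignition mass of stage 1 = 79,900+8,160 + 18,500+1,800 + 4,350 = 112,710 kg.
Stage 1: m₀ = 112,710 kg, m_f = 112,710 − 79,900 = 32,810 kg; Δv = 274×9.8×ln(3.435) = 2685.2×1.2341 ≈ 3314 m/s.
Stage 2: m₀ = 24,650 kg, m_f = 24,650 − 18,500 = 6,150 kg; Δv = 290×9.8×ln(4.008) = 2842.0×1.3883 ≈ 3946 m/s.
Total Δv = 3314 + 3946 = 7260 m/s.

Δv ≈ 7260 m/s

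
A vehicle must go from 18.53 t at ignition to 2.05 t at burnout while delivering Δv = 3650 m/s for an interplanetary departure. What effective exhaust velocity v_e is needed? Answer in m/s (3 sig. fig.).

ln(m₀/m_f) = ln(18530/2050) = ln(9.039) = 2.2016.
From the ideal rocket equation, v_e = Δv / ln(m₀/m_f) = 3650 / 2.2016 = 1657.9 m/s.

v_e ≈ 1660 m/s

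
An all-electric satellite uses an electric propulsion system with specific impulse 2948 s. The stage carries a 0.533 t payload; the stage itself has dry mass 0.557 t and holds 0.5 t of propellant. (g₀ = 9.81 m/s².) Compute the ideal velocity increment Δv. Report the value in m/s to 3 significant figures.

Δv ≈ 10900 m/s

v_e = Isp · g₀ = 2948 × 9.81 = 28919.9 m/s.
m₀ = payload + dry + propellant = 0.533 + 0.557 + 0.5 = 1.59 t.
m_f = payload + dry = 0.533 + 0.557 = 1.09 t.
From the ideal rocket equation, Δv = v_e · ln(m₀/m_f) = 28919.9 × ln(1.459) = 28919.9 × 0.3776 ≈ 10918.9 m/s.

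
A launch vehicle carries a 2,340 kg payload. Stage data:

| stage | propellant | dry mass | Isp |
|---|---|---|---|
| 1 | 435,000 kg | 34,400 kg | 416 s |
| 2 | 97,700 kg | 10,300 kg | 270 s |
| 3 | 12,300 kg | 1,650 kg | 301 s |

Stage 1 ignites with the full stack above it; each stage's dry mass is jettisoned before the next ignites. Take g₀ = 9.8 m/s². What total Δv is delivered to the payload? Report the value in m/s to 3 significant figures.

Δv ≈ 13600 m/s

Ignition mass of stage 1 = 435,000+34,400 + 97,700+10,300 + 12,300+1,650 + 2,340 = 593,690 kg.
Stage 1: m₀ = 593,690 kg, m_f = 593,690 − 435,000 = 158,690 kg; Δv = 416×9.8×ln(3.741) = 4076.8×1.3194 ≈ 5379 m/s.
Stage 2: m₀ = 124,290 kg, m_f = 124,290 − 97,700 = 26,590 kg; Δv = 270×9.8×ln(4.674) = 2646.0×1.5421 ≈ 4080 m/s.
Stage 3: m₀ = 16,290 kg, m_f = 16,290 − 12,300 = 3,990 kg; Δv = 301×9.8×ln(4.083) = 2949.8×1.4068 ≈ 4150 m/s.
Total Δv = 5379 + 4080 + 4150 = 13609 m/s.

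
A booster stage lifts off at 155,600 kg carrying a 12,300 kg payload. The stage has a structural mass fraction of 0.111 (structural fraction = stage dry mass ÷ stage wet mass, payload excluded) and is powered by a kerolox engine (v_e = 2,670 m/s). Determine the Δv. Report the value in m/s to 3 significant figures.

Stage wet mass = m₀ − payload = 155,600 − 12,300 = 143,300 kg.
Stage dry mass = ε × stage wet mass = 0.111 × 143,300 = 15,906.3 kg.
Burnout mass m_f = stage dry + payload = 15,906.3 + 12,300 = 28,206.3 kg.
Δv = v_e · ln(155,600/28,206.3) = 2670.0 × ln(5.516) = 2670.0 × 1.7077 ≈ 4560 m/s.

Δv ≈ 4560 m/s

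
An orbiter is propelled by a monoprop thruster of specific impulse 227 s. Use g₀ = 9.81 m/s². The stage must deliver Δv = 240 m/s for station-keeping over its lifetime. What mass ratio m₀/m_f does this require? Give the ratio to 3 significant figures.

v_e = Isp · g₀ = 227 × 9.81 = 2226.9 m/s.
From the ideal rocket equation, m₀/m_f = exp(Δv / v_e) = exp(240 / 2226.9) = exp(0.1078) = 1.1138.

mass ratio ≈ 1.11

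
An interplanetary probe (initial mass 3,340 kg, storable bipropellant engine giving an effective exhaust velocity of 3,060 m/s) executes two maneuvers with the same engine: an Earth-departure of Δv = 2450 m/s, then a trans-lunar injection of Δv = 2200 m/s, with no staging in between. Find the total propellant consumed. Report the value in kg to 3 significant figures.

After the first burn: m = 3340 × exp(−2450/3060.0) = 3340 × 0.44904 = 1,499.79 kg.
After the second burn: m = 1,499.79 × exp(−2200/3060.0) = 1,499.79 × 0.48726 = 730.788 kg.
Total propellant = m₀ − m_final = 3340 − 730.788 = 2,609.212 kg.

total propellant consumed ≈ 2610 kg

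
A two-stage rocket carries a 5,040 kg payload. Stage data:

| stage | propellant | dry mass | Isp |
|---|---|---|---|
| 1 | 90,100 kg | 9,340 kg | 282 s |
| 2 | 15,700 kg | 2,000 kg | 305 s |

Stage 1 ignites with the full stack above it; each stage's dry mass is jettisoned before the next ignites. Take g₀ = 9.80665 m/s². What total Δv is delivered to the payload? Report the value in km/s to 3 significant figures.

Ignition mass of stage 1 = 90,100+9,340 + 15,700+2,000 + 5,040 = 122,180 kg.
Stage 1: m₀ = 122,180 kg, m_f = 122,180 − 90,100 = 32,080 kg; Δv = 282×9.80665×ln(3.809) = 2765.5×1.3373 ≈ 3698 m/s.
Stage 2: m₀ = 22,740 kg, m_f = 22,740 − 15,700 = 7,040 kg; Δv = 305×9.80665×ln(3.23) = 2991.0×1.1725 ≈ 3507 m/s.
Total Δv = 3698 + 3507 = 7205 m/s.

Δv ≈ 7.21 km/s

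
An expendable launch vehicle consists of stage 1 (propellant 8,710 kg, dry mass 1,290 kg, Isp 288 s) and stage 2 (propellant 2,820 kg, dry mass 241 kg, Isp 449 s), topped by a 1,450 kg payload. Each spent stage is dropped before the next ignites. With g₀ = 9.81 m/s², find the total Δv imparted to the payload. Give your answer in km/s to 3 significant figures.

Ignition mass of stage 1 = 8,710+1,290 + 2,820+241 + 1,450 = 14,511 kg.
Stage 1: m₀ = 14,511 kg, m_f = 14,511 − 8,710 = 5,801 kg; Δv = 288×9.81×ln(2.501) = 2825.3×0.9169 ≈ 2590 m/s.
Stage 2: m₀ = 4,511 kg, m_f = 4,511 − 2,820 = 1,691 kg; Δv = 449×9.81×ln(2.668) = 4404.7×0.9812 ≈ 4322 m/s.
Total Δv = 2590 + 4322 = 6912 m/s.

Δv ≈ 6.91 km/s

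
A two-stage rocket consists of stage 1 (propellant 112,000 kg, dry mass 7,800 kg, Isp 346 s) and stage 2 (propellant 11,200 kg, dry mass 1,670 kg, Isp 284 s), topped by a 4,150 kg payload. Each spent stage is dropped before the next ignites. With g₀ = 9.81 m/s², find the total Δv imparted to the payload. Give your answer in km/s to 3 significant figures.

Ignition mass of stage 1 = 112,000+7,800 + 11,200+1,670 + 4,150 = 136,820 kg.
Stage 1: m₀ = 136,820 kg, m_f = 136,820 − 112,000 = 24,820 kg; Δv = 346×9.81×ln(5.512) = 3394.3×1.7070 ≈ 5794 m/s.
Stage 2: m₀ = 17,020 kg, m_f = 17,020 − 11,200 = 5,820 kg; Δv = 284×9.81×ln(2.924) = 2786.0×1.0731 ≈ 2990 m/s.
Total Δv = 5794 + 2990 = 8784 m/s.

Δv ≈ 8.78 km/s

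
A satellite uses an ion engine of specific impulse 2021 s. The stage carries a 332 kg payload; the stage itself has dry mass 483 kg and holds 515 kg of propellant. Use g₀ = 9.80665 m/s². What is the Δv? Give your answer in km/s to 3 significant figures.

v_e = Isp · g₀ = 2021 × 9.80665 = 19819.2 m/s.
m₀ = payload + dry + propellant = 332 + 483 + 515 = 1,330 kg.
m_f = payload + dry = 332 + 483 = 815 kg.
Rocket equation: Δv = v_e · ln(m₀/m_f) = 19819.2 × ln(1.632) = 19819.2 × 0.4897 ≈ 9706.4 m/s.

Δv ≈ 9.71 km/s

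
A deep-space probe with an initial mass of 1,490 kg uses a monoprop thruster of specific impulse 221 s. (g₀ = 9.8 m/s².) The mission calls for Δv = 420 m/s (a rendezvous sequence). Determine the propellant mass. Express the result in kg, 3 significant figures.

propellant mass ≈ 263 kg

v_e = Isp · g₀ = 221 × 9.8 = 2165.8 m/s.
From the ideal rocket equation, m₀/m_f = exp(Δv / v_e) = exp(420 / 2165.8) = exp(0.1939) = 1.2140.
m_f = 1,490 / 1.2140 = 1,227.35 kg, so propellant = m₀ − m_f = 1,490 − 1,227.35 = 262.65 kg.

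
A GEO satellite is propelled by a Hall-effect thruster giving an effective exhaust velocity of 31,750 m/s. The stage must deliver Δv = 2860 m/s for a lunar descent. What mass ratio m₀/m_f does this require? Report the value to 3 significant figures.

By the Tsiolkovsky rocket equation, m₀/m_f = exp(Δv / v_e) = exp(2860 / 31750.0) = exp(0.0901) = 1.0943.

mass ratio ≈ 1.09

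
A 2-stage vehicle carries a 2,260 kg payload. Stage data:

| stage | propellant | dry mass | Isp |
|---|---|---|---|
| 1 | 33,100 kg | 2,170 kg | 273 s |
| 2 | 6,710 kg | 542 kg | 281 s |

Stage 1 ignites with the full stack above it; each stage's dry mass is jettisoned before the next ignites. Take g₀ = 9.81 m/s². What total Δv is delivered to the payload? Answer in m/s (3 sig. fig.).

Δv ≈ 6970 m/s

Ignition mass of stage 1 = 33,100+2,170 + 6,710+542 + 2,260 = 44,782 kg.
Stage 1: m₀ = 44,782 kg, m_f = 44,782 − 33,100 = 11,682 kg; Δv = 273×9.81×ln(3.833) = 2678.1×1.3438 ≈ 3599 m/s.
Stage 2: m₀ = 9,512 kg, m_f = 9,512 − 6,710 = 2,802 kg; Δv = 281×9.81×ln(3.395) = 2756.6×1.2222 ≈ 3369 m/s.
Total Δv = 3599 + 3369 = 6968 m/s.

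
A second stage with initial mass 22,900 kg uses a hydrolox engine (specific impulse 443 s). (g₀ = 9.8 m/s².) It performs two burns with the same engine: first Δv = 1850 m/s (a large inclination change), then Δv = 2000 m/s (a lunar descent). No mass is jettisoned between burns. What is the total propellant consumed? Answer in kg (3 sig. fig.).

total propellant consumed ≈ 13500 kg

v_e = Isp · g₀ = 443 × 9.8 = 4341.4 m/s.
After the first burn: m = 22900 × exp(−1850/4341.4) = 22900 × 0.65303 = 14,954.4 kg.
After the second burn: m = 14,954.4 × exp(−2000/4341.4) = 14,954.4 × 0.63085 = 9,433.98 kg.
Total propellant = m₀ − m_final = 22900 − 9,433.98 = 13,466.02 kg.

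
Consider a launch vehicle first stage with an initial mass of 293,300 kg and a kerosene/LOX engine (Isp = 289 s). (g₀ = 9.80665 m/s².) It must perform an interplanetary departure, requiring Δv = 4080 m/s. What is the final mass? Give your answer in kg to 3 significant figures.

final mass ≈ 69500 kg

v_e = Isp · g₀ = 289 × 9.80665 = 2834.1 m/s.
Using Δv = v_e ln(m₀/m_f): m₀/m_f = exp(Δv / v_e) = exp(4080 / 2834.1) = exp(1.4396) = 4.2190.
m_f = m₀ / 4.2190 = 293,300 / 4.2190 = 69,518.8 kg.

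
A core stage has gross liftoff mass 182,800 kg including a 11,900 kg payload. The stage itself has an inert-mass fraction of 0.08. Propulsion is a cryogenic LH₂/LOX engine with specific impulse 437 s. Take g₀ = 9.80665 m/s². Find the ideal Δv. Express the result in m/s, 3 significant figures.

Stage wet mass = m₀ − payload = 182,800 − 11,900 = 170,900 kg.
Stage dry mass = ε × stage wet mass = 0.08 × 170,900 = 13,672 kg.
Burnout mass m_f = stage dry + payload = 13,672 + 11,900 = 25,572 kg.
v_e = Isp · g₀ = 437 × 9.80665 = 4285.5 m/s.
Δv = v_e · ln(182,800/25,572) = 4285.5 × ln(7.148) = 4285.5 × 1.9669 ≈ 8429 m/s.

Δv ≈ 8430 m/s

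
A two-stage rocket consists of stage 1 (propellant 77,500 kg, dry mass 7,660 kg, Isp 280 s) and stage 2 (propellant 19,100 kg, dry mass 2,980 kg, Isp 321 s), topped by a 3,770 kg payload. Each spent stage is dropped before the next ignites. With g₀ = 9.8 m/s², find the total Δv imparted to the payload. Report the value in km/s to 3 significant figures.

Ignition mass of stage 1 = 77,500+7,660 + 19,100+2,980 + 3,770 = 111,010 kg.
Stage 1: m₀ = 111,010 kg, m_f = 111,010 − 77,500 = 33,510 kg; Δv = 280×9.8×ln(3.313) = 2744.0×1.1978 ≈ 3287 m/s.
Stage 2: m₀ = 25,850 kg, m_f = 25,850 − 19,100 = 6,750 kg; Δv = 321×9.8×ln(3.83) = 3145.8×1.3428 ≈ 4224 m/s.
Total Δv = 3287 + 4224 = 7511 m/s.

Δv ≈ 7.51 km/s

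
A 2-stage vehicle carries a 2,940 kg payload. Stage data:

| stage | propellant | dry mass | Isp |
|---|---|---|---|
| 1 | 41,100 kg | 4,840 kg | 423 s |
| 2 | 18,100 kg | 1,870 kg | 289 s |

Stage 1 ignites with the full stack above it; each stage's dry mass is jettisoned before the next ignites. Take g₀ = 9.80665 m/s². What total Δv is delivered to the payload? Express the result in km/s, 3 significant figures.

Δv ≈ 8.19 km/s

Ignition mass of stage 1 = 41,100+4,840 + 18,100+1,870 + 2,940 = 68,850 kg.
Stage 1: m₀ = 68,850 kg, m_f = 68,850 − 41,100 = 27,750 kg; Δv = 423×9.80665×ln(2.481) = 4148.2×0.9087 ≈ 3769 m/s.
Stage 2: m₀ = 22,910 kg, m_f = 22,910 − 18,100 = 4,810 kg; Δv = 289×9.80665×ln(4.763) = 2834.1×1.5609 ≈ 4424 m/s.
Total Δv = 3769 + 4424 = 8193 m/s.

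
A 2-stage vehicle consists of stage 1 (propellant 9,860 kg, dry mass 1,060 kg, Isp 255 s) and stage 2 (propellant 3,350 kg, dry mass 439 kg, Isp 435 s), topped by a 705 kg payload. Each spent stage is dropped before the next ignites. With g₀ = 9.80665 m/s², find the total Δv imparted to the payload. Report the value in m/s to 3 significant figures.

Δv ≈ 8390 m/s

Ignition mass of stage 1 = 9,860+1,060 + 3,350+439 + 705 = 15,414 kg.
Stage 1: m₀ = 15,414 kg, m_f = 15,414 − 9,860 = 5,554 kg; Δv = 255×9.80665×ln(2.775) = 2500.7×1.0208 ≈ 2553 m/s.
Stage 2: m₀ = 4,494 kg, m_f = 4,494 − 3,350 = 1,144 kg; Δv = 435×9.80665×ln(3.928) = 4265.9×1.3682 ≈ 5837 m/s.
Total Δv = 2553 + 5837 = 8390 m/s.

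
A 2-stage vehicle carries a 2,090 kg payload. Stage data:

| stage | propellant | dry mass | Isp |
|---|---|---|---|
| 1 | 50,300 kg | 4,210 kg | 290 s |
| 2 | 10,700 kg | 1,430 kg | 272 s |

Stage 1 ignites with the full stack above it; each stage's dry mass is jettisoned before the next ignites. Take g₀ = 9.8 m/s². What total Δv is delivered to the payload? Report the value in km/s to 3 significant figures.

Δv ≈ 7.46 km/s

Ignition mass of stage 1 = 50,300+4,210 + 10,700+1,430 + 2,090 = 68,730 kg.
Stage 1: m₀ = 68,730 kg, m_f = 68,730 − 50,300 = 18,430 kg; Δv = 290×9.8×ln(3.729) = 2842.0×1.3162 ≈ 3741 m/s.
Stage 2: m₀ = 14,220 kg, m_f = 14,220 − 10,700 = 3,520 kg; Δv = 272×9.8×ln(4.04) = 2665.6×1.3962 ≈ 3722 m/s.
Total Δv = 3741 + 3722 = 7463 m/s.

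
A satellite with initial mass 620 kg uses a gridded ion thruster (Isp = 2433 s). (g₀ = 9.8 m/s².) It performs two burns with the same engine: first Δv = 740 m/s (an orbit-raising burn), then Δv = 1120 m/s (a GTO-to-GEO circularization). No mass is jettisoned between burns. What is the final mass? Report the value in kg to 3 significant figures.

v_e = Isp · g₀ = 2433 × 9.8 = 23843.4 m/s.
After the first burn: m = 620 × exp(−740/23843.4) = 620 × 0.96944 = 601.053 kg.
After the second burn: m = 601.053 × exp(−1120/23843.4) = 601.053 × 0.95411 = 573.471 kg.

final mass ≈ 573 kg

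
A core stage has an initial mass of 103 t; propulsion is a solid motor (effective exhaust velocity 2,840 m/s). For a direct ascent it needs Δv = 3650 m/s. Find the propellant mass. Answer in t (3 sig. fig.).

propellant mass ≈ 74.5 t

Rocket equation: m₀/m_f = exp(Δv / v_e) = exp(3650 / 2840.0) = exp(1.2852) = 3.6154.
m_f = 103 / 3.6154 = 28.4892 t, so propellant = m₀ − m_f = 103 − 28.4892 = 74.5108 t.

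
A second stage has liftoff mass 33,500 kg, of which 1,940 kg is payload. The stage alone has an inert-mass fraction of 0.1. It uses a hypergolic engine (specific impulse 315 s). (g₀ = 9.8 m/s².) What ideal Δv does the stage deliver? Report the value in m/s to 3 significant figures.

Δv ≈ 5810 m/s

Stage wet mass = m₀ − payload = 33,500 − 1,940 = 31,560 kg.
Stage dry mass = ε × stage wet mass = 0.1 × 31,560 = 3,156 kg.
Burnout mass m_f = stage dry + payload = 3,156 + 1,940 = 5,096 kg.
v_e = Isp · g₀ = 315 × 9.8 = 3087.0 m/s.
Δv = v_e · ln(33,500/5,096) = 3087.0 × ln(6.574) = 3087.0 × 1.8831 ≈ 5813 m/s.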